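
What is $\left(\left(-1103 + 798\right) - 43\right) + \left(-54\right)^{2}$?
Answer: $2568$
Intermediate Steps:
$\left(\left(-1103 + 798\right) - 43\right) + \left(-54\right)^{2} = \left(-305 - 43\right) + 2916 = -348 + 2916 = 2568$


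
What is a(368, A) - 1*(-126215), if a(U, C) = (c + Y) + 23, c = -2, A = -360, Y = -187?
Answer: 126049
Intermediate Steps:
a(U, C) = -166 (a(U, C) = (-2 - 187) + 23 = -189 + 23 = -166)
a(368, A) - 1*(-126215) = -166 - 1*(-126215) = -166 + 126215 = 126049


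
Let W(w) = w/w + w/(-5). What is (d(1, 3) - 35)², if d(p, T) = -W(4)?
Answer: 30976/25 ≈ 1239.0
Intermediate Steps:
W(w) = 1 - w/5 (W(w) = 1 + w*(-⅕) = 1 - w/5)
d(p, T) = -⅕ (d(p, T) = -(1 - ⅕*4) = -(1 - ⅘) = -1*⅕ = -⅕)
(d(1, 3) - 35)² = (-⅕ - 35)² = (-176/5)² = 30976/25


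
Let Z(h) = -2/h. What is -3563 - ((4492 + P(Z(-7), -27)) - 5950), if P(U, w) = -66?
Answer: -2039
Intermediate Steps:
-3563 - ((4492 + P(Z(-7), -27)) - 5950) = -3563 - ((4492 - 66) - 5950) = -3563 - (4426 - 5950) = -3563 - 1*(-1524) = -3563 + 1524 = -2039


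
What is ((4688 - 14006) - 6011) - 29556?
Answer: -44885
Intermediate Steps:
((4688 - 14006) - 6011) - 29556 = (-9318 - 6011) - 29556 = -15329 - 29556 = -44885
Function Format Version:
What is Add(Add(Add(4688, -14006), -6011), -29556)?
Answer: -44885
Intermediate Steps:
Add(Add(Add(4688, -14006), -6011), -29556) = Add(Add(-9318, -6011), -29556) = Add(-15329, -29556) = -44885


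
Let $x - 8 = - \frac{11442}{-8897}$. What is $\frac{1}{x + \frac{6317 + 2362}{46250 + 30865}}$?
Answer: $\frac{228697385}{2149434711} \approx 0.1064$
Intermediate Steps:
$x = \frac{82618}{8897}$ ($x = 8 - \frac{11442}{-8897} = 8 - - \frac{11442}{8897} = 8 + \frac{11442}{8897} = \frac{82618}{8897} \approx 9.2861$)
$\frac{1}{x + \frac{6317 + 2362}{46250 + 30865}} = \frac{1}{\frac{82618}{8897} + \frac{6317 + 2362}{46250 + 30865}} = \frac{1}{\frac{82618}{8897} + \frac{8679}{77115}} = \frac{1}{\frac{82618}{8897} + 8679 \cdot \frac{1}{77115}} = \frac{1}{\frac{82618}{8897} + \frac{2893}{25705}} = \frac{1}{\frac{2149434711}{228697385}} = \frac{228697385}{2149434711}$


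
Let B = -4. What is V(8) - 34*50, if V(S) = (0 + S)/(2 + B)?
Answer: -1704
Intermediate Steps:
V(S) = -S/2 (V(S) = (0 + S)/(2 - 4) = S/(-2) = S*(-½) = -S/2)
V(8) - 34*50 = -½*8 - 34*50 = -4 - 1700 = -1704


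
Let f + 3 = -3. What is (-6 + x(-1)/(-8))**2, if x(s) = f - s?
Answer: 1849/64 ≈ 28.891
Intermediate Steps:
f = -6 (f = -3 - 3 = -6)
x(s) = -6 - s
(-6 + x(-1)/(-8))**2 = (-6 + (-6 - 1*(-1))/(-8))**2 = (-6 + (-6 + 1)*(-1/8))**2 = (-6 - 5*(-1/8))**2 = (-6 + 5/8)**2 = (-43/8)**2 = 1849/64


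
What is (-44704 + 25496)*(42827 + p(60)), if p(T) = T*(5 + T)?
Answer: -897532216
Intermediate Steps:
(-44704 + 25496)*(42827 + p(60)) = (-44704 + 25496)*(42827 + 60*(5 + 60)) = -19208*(42827 + 60*65) = -19208*(42827 + 3900) = -19208*46727 = -897532216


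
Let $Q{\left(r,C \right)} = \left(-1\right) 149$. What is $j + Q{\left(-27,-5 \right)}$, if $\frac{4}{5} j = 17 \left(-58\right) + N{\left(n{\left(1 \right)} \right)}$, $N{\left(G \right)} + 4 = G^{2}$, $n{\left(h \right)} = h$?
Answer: $- \frac{5541}{4} \approx -1385.3$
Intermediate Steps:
$N{\left(G \right)} = -4 + G^{2}$
$Q{\left(r,C \right)} = -149$
$j = - \frac{4945}{4}$ ($j = \frac{5 \left(17 \left(-58\right) - \left(4 - 1^{2}\right)\right)}{4} = \frac{5 \left(-986 + \left(-4 + 1\right)\right)}{4} = \frac{5 \left(-986 - 3\right)}{4} = \frac{5}{4} \left(-989\right) = - \frac{4945}{4} \approx -1236.3$)
$j + Q{\left(-27,-5 \right)} = - \frac{4945}{4} - 149 = - \frac{5541}{4}$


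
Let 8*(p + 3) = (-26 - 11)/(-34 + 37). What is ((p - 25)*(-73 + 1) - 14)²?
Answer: 4464769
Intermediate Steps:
p = -109/24 (p = -3 + ((-26 - 11)/(-34 + 37))/8 = -3 + (-37/3)/8 = -3 + (-37*⅓)/8 = -3 + (⅛)*(-37/3) = -3 - 37/24 = -109/24 ≈ -4.5417)
((p - 25)*(-73 + 1) - 14)² = ((-109/24 - 25)*(-73 + 1) - 14)² = (-709/24*(-72) - 14)² = (2127 - 14)² = 2113² = 4464769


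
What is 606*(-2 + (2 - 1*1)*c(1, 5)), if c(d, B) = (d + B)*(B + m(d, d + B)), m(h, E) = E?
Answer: 38784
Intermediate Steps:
c(d, B) = (B + d)*(d + 2*B) (c(d, B) = (d + B)*(B + (d + B)) = (B + d)*(B + (B + d)) = (B + d)*(d + 2*B))
606*(-2 + (2 - 1*1)*c(1, 5)) = 606*(-2 + (2 - 1*1)*(1² + 2*5² + 3*5*1)) = 606*(-2 + (2 - 1)*(1 + 2*25 + 15)) = 606*(-2 + 1*(1 + 50 + 15)) = 606*(-2 + 1*66) = 606*(-2 + 66) = 606*64 = 38784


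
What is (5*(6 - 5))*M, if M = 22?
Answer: 110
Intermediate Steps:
(5*(6 - 5))*M = (5*(6 - 5))*22 = (5*1)*22 = 5*22 = 110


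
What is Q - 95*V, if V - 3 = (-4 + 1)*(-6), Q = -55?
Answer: -2050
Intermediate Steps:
V = 21 (V = 3 + (-4 + 1)*(-6) = 3 - 3*(-6) = 3 + 18 = 21)
Q - 95*V = -55 - 95*21 = -55 - 1995 = -2050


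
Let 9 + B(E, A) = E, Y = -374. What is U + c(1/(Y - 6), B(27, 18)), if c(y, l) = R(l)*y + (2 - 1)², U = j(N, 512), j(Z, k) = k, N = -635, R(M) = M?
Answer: 97461/190 ≈ 512.95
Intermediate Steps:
B(E, A) = -9 + E
U = 512
c(y, l) = 1 + l*y (c(y, l) = l*y + (2 - 1)² = l*y + 1² = l*y + 1 = 1 + l*y)
U + c(1/(Y - 6), B(27, 18)) = 512 + (1 + (-9 + 27)/(-374 - 6)) = 512 + (1 + 18/(-380)) = 512 + (1 + 18*(-1/380)) = 512 + (1 - 9/190) = 512 + 181/190 = 97461/190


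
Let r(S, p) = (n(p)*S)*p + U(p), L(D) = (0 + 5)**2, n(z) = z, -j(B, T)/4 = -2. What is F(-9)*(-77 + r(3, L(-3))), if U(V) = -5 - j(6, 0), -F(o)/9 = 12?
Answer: -192780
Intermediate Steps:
j(B, T) = 8 (j(B, T) = -4*(-2) = 8)
F(o) = -108 (F(o) = -9*12 = -108)
U(V) = -13 (U(V) = -5 - 1*8 = -5 - 8 = -13)
L(D) = 25 (L(D) = 5**2 = 25)
r(S, p) = -13 + S*p**2 (r(S, p) = (p*S)*p - 13 = (S*p)*p - 13 = S*p**2 - 13 = -13 + S*p**2)
F(-9)*(-77 + r(3, L(-3))) = -108*(-77 + (-13 + 3*25**2)) = -108*(-77 + (-13 + 3*625)) = -108*(-77 + (-13 + 1875)) = -108*(-77 + 1862) = -108*1785 = -192780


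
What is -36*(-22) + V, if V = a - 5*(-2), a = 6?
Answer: 808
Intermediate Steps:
V = 16 (V = 6 - 5*(-2) = 6 + 10 = 16)
-36*(-22) + V = -36*(-22) + 16 = 792 + 16 = 808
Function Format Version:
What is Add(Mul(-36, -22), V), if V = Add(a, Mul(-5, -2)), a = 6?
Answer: 808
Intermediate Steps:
V = 16 (V = Add(6, Mul(-5, -2)) = Add(6, 10) = 16)
Add(Mul(-36, -22), V) = Add(Mul(-36, -22), 16) = Add(792, 16) = 808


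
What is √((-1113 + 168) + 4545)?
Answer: 60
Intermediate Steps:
√((-1113 + 168) + 4545) = √(-945 + 4545) = √3600 = 60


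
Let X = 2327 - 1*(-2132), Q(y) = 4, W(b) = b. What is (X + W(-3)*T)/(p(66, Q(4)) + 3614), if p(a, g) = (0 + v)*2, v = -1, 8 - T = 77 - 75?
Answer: 4441/3612 ≈ 1.2295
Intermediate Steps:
T = 6 (T = 8 - (77 - 75) = 8 - 1*2 = 8 - 2 = 6)
X = 4459 (X = 2327 + 2132 = 4459)
p(a, g) = -2 (p(a, g) = (0 - 1)*2 = -1*2 = -2)
(X + W(-3)*T)/(p(66, Q(4)) + 3614) = (4459 - 3*6)/(-2 + 3614) = (4459 - 18)/3612 = 4441*(1/3612) = 4441/3612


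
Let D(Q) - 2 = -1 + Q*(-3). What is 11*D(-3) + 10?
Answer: 120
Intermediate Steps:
D(Q) = 1 - 3*Q (D(Q) = 2 + (-1 + Q*(-3)) = 2 + (-1 - 3*Q) = 1 - 3*Q)
11*D(-3) + 10 = 11*(1 - 3*(-3)) + 10 = 11*(1 + 9) + 10 = 11*10 + 10 = 110 + 10 = 120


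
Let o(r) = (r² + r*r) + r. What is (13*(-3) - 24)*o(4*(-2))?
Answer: -7560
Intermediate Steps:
o(r) = r + 2*r² (o(r) = (r² + r²) + r = 2*r² + r = r + 2*r²)
(13*(-3) - 24)*o(4*(-2)) = (13*(-3) - 24)*((4*(-2))*(1 + 2*(4*(-2)))) = (-39 - 24)*(-8*(1 + 2*(-8))) = -(-504)*(1 - 16) = -(-504)*(-15) = -63*120 = -7560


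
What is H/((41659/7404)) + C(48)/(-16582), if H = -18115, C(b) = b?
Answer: -1112018606676/345394769 ≈ -3219.6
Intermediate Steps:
H/((41659/7404)) + C(48)/(-16582) = -18115/(41659/7404) + 48/(-16582) = -18115/(41659*(1/7404)) + 48*(-1/16582) = -18115/41659/7404 - 24/8291 = -18115*7404/41659 - 24/8291 = -134123460/41659 - 24/8291 = -1112018606676/345394769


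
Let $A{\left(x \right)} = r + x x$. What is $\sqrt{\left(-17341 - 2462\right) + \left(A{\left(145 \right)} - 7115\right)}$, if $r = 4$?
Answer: $i \sqrt{5889} \approx 76.74 i$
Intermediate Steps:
$A{\left(x \right)} = 4 + x^{2}$ ($A{\left(x \right)} = 4 + x x = 4 + x^{2}$)
$\sqrt{\left(-17341 - 2462\right) + \left(A{\left(145 \right)} - 7115\right)} = \sqrt{\left(-17341 - 2462\right) + \left(\left(4 + 145^{2}\right) - 7115\right)} = \sqrt{-19803 + \left(\left(4 + 21025\right) - 7115\right)} = \sqrt{-19803 + \left(21029 - 7115\right)} = \sqrt{-19803 + 13914} = \sqrt{-5889} = i \sqrt{5889}$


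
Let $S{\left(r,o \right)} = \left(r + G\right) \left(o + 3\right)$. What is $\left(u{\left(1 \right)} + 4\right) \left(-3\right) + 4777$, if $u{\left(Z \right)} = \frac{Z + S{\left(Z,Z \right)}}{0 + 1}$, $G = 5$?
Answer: $4690$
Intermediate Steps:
$S{\left(r,o \right)} = \left(3 + o\right) \left(5 + r\right)$ ($S{\left(r,o \right)} = \left(r + 5\right) \left(o + 3\right) = \left(5 + r\right) \left(3 + o\right) = \left(3 + o\right) \left(5 + r\right)$)
$u{\left(Z \right)} = 15 + Z^{2} + 9 Z$ ($u{\left(Z \right)} = \frac{Z + \left(15 + 3 Z + 5 Z + Z Z\right)}{0 + 1} = \frac{Z + \left(15 + 3 Z + 5 Z + Z^{2}\right)}{1} = \left(Z + \left(15 + Z^{2} + 8 Z\right)\right) 1 = \left(15 + Z^{2} + 9 Z\right) 1 = 15 + Z^{2} + 9 Z$)
$\left(u{\left(1 \right)} + 4\right) \left(-3\right) + 4777 = \left(\left(15 + 1^{2} + 9 \cdot 1\right) + 4\right) \left(-3\right) + 4777 = \left(\left(15 + 1 + 9\right) + 4\right) \left(-3\right) + 4777 = \left(25 + 4\right) \left(-3\right) + 4777 = 29 \left(-3\right) + 4777 = -87 + 4777 = 4690$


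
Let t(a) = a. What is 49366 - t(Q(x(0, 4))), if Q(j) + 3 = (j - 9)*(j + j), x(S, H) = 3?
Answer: 49405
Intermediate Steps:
Q(j) = -3 + 2*j*(-9 + j) (Q(j) = -3 + (j - 9)*(j + j) = -3 + (-9 + j)*(2*j) = -3 + 2*j*(-9 + j))
49366 - t(Q(x(0, 4))) = 49366 - (-3 - 18*3 + 2*3**2) = 49366 - (-3 - 54 + 2*9) = 49366 - (-3 - 54 + 18) = 49366 - 1*(-39) = 49366 + 39 = 49405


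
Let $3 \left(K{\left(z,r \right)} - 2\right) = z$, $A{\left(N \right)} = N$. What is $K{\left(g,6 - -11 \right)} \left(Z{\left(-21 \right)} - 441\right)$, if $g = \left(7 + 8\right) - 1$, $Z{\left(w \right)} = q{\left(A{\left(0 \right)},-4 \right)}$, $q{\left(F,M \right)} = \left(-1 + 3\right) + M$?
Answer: $- \frac{8860}{3} \approx -2953.3$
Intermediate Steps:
$q{\left(F,M \right)} = 2 + M$
$Z{\left(w \right)} = -2$ ($Z{\left(w \right)} = 2 - 4 = -2$)
$g = 14$ ($g = 15 - 1 = 14$)
$K{\left(z,r \right)} = 2 + \frac{z}{3}$
$K{\left(g,6 - -11 \right)} \left(Z{\left(-21 \right)} - 441\right) = \left(2 + \frac{1}{3} \cdot 14\right) \left(-2 - 441\right) = \left(2 + \frac{14}{3}\right) \left(-443\right) = \frac{20}{3} \left(-443\right) = - \frac{8860}{3}$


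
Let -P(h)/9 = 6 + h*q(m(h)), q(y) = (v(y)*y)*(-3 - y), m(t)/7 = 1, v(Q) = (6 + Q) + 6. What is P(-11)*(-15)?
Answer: 1975860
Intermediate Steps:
v(Q) = 12 + Q
m(t) = 7 (m(t) = 7*1 = 7)
q(y) = y*(-3 - y)*(12 + y) (q(y) = ((12 + y)*y)*(-3 - y) = (y*(12 + y))*(-3 - y) = y*(-3 - y)*(12 + y))
P(h) = -54 + 11970*h (P(h) = -9*(6 + h*(-1*7*(3 + 7)*(12 + 7))) = -9*(6 + h*(-1*7*10*19)) = -9*(6 + h*(-1330)) = -9*(6 - 1330*h) = -54 + 11970*h)
P(-11)*(-15) = (-54 + 11970*(-11))*(-15) = (-54 - 131670)*(-15) = -131724*(-15) = 1975860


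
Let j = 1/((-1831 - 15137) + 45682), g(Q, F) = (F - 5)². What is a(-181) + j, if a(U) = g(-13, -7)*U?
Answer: -748401695/28714 ≈ -26064.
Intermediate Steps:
g(Q, F) = (-5 + F)²
j = 1/28714 (j = 1/(-16968 + 45682) = 1/28714 ≈ 3.4826e-5)
a(U) = 144*U (a(U) = (-5 - 7)²*U = (-12)²*U = 144*U)
a(-181) + j = 144*(-181) + 1/28714 = -26064 + 1/28714 = -748401695/28714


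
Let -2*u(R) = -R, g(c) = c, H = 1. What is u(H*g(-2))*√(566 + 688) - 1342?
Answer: -1342 - √1254 ≈ -1377.4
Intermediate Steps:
u(R) = R/2 (u(R) = -(-1)*R/2 = R/2)
u(H*g(-2))*√(566 + 688) - 1342 = ((1*(-2))/2)*√(566 + 688) - 1342 = ((½)*(-2))*√1254 - 1342 = -√1254 - 1342 = -1342 - √1254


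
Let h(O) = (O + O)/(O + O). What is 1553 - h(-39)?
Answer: 1552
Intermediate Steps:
h(O) = 1 (h(O) = (2*O)/((2*O)) = (2*O)*(1/(2*O)) = 1)
1553 - h(-39) = 1553 - 1*1 = 1553 - 1 = 1552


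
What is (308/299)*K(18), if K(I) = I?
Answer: 5544/299 ≈ 18.542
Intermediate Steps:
(308/299)*K(18) = (308/299)*18 = 5544/299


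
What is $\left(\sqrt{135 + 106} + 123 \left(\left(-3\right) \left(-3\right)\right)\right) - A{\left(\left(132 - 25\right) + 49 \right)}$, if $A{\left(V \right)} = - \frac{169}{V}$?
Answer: $\frac{13297}{12} + \sqrt{241} \approx 1123.6$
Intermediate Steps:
$\left(\sqrt{135 + 106} + 123 \left(\left(-3\right) \left(-3\right)\right)\right) - A{\left(\left(132 - 25\right) + 49 \right)} = \left(\sqrt{135 + 106} + 123 \left(\left(-3\right) \left(-3\right)\right)\right) - - \frac{169}{\left(132 - 25\right) + 49} = \left(\sqrt{241} + 123 \cdot 9\right) - - \frac{169}{107 + 49} = \left(\sqrt{241} + 1107\right) - - \frac{169}{156} = \left(1107 + \sqrt{241}\right) - \left(-169\right) \frac{1}{156} = \left(1107 + \sqrt{241}\right) - - \frac{13}{12} = \left(1107 + \sqrt{241}\right) + \frac{13}{12} = \frac{13297}{12} + \sqrt{241}$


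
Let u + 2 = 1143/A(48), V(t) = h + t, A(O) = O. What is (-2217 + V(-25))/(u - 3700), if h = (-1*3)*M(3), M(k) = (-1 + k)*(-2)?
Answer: 35680/58851 ≈ 0.60628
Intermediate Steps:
M(k) = 2 - 2*k
h = 12 (h = (-1*3)*(2 - 2*3) = -3*(2 - 6) = -3*(-4) = 12)
V(t) = 12 + t
u = 349/16 (u = -2 + 1143/48 = -2 + 1143*(1/48) = -2 + 381/16 = 349/16 ≈ 21.813)
(-2217 + V(-25))/(u - 3700) = (-2217 + (12 - 25))/(349/16 - 3700) = (-2217 - 13)/(-58851/16) = -2230*(-16/58851) = 35680/58851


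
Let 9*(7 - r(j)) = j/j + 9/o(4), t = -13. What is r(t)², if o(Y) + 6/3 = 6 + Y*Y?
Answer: 1515361/32400 ≈ 46.770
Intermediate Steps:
o(Y) = 4 + Y² (o(Y) = -2 + (6 + Y*Y) = -2 + (6 + Y²) = 4 + Y²)
r(j) = 1231/180 (r(j) = 7 - (j/j + 9/(4 + 4²))/9 = 7 - (1 + 9/(4 + 16))/9 = 7 - (1 + 9/20)/9 = 7 - ⅑*29/20 = 7 - 29/180 = 1231/180)
r(t)² = (1231/180)² = 1515361/32400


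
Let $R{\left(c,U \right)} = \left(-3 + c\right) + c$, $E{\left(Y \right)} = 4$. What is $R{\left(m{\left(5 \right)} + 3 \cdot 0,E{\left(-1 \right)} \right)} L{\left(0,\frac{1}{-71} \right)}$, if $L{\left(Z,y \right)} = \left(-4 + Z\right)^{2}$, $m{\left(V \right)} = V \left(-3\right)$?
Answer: $-528$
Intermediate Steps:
$m{\left(V \right)} = - 3 V$
$R{\left(c,U \right)} = -3 + 2 c$
$R{\left(m{\left(5 \right)} + 3 \cdot 0,E{\left(-1 \right)} \right)} L{\left(0,\frac{1}{-71} \right)} = \left(-3 + 2 \left(\left(-3\right) 5 + 3 \cdot 0\right)\right) \left(-4 + 0\right)^{2} = \left(-3 + 2 \left(-15 + 0\right)\right) \left(-4\right)^{2} = \left(-3 + 2 \left(-15\right)\right) 16 = \left(-3 - 30\right) 16 = \left(-33\right) 16 = -528$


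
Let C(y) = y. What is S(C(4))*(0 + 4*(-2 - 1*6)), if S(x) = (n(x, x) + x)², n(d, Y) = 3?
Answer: -1568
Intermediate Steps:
S(x) = (3 + x)²
S(C(4))*(0 + 4*(-2 - 1*6)) = (3 + 4)²*(0 + 4*(-2 - 1*6)) = 7²*(0 + 4*(-2 - 6)) = 49*(0 + 4*(-8)) = 49*(0 - 32) = 49*(-32) = -1568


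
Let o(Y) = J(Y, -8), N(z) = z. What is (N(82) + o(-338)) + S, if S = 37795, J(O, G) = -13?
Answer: 37864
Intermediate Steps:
o(Y) = -13
(N(82) + o(-338)) + S = (82 - 13) + 37795 = 69 + 37795 = 37864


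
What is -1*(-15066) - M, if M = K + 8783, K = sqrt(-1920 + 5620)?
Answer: 6283 - 10*sqrt(37) ≈ 6222.2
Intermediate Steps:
K = 10*sqrt(37) (K = sqrt(3700) = 10*sqrt(37) ≈ 60.828)
M = 8783 + 10*sqrt(37) (M = 10*sqrt(37) + 8783 = 8783 + 10*sqrt(37) ≈ 8843.8)
-1*(-15066) - M = -1*(-15066) - (8783 + 10*sqrt(37)) = 15066 + (-8783 - 10*sqrt(37)) = 6283 - 10*sqrt(37)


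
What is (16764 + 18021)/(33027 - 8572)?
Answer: 6957/4891 ≈ 1.4224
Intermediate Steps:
(16764 + 18021)/(33027 - 8572) = 34785/24455 = 34785*(1/24455) = 6957/4891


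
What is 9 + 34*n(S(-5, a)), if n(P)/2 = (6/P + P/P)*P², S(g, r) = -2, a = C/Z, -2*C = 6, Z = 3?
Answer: -535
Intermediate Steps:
C = -3 (C = -½*6 = -3)
a = -1 (a = -3/3 = -3*⅓ = -1)
n(P) = 2*P²*(1 + 6/P) (n(P) = 2*((6/P + P/P)*P²) = 2*((6/P + 1)*P²) = 2*((1 + 6/P)*P²) = 2*(P²*(1 + 6/P)) = 2*P²*(1 + 6/P))
9 + 34*n(S(-5, a)) = 9 + 34*(2*(-2)*(6 - 2)) = 9 + 34*(2*(-2)*4) = 9 + 34*(-16) = 9 - 544 = -535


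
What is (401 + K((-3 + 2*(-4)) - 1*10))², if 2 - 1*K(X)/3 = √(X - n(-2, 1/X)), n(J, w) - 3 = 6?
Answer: 165379 - 2442*I*√30 ≈ 1.6538e+5 - 13375.0*I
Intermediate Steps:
n(J, w) = 9 (n(J, w) = 3 + 6 = 9)
K(X) = 6 - 3*√(-9 + X) (K(X) = 6 - 3*√(X - 1*9) = 6 - 3*√(X - 9) = 6 - 3*√(-9 + X))
(401 + K((-3 + 2*(-4)) - 1*10))² = (401 + (6 - 3*√(-9 + ((-3 + 2*(-4)) - 1*10))))² = (401 + (6 - 3*√(-9 + ((-3 - 8) - 10))))² = (401 + (6 - 3*√(-9 + (-11 - 10))))² = (401 + (6 - 3*√(-9 - 21)))² = (401 + (6 - 3*I*√30))² = (407 - 3*I*√30)²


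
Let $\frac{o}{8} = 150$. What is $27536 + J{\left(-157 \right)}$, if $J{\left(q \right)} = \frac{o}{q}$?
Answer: $\frac{4321952}{157} \approx 27528.0$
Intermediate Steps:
$o = 1200$ ($o = 8 \cdot 150 = 1200$)
$J{\left(q \right)} = \frac{1200}{q}$
$27536 + J{\left(-157 \right)} = 27536 + \frac{1200}{-157} = 27536 + 1200 \left(- \frac{1}{157}\right) = 27536 - \frac{1200}{157} = \frac{4321952}{157}$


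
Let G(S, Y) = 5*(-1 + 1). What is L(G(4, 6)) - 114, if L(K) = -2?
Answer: -116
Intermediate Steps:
G(S, Y) = 0 (G(S, Y) = 5*0 = 0)
L(G(4, 6)) - 114 = -2 - 114 = -116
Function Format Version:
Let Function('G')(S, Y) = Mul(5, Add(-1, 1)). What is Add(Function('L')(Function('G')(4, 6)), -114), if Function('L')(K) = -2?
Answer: -116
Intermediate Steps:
Function('G')(S, Y) = 0 (Function('G')(S, Y) = Mul(5, 0) = 0)
Add(Function('L')(Function('G')(4, 6)), -114) = Add(-2, -114) = -116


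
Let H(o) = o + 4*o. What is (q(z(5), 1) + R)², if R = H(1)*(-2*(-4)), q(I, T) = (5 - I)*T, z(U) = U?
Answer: 1600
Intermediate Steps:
H(o) = 5*o
q(I, T) = T*(5 - I)
R = 40 (R = (5*1)*(-2*(-4)) = 5*8 = 40)
(q(z(5), 1) + R)² = (1*(5 - 1*5) + 40)² = (1*(5 - 5) + 40)² = (1*0 + 40)² = (0 + 40)² = 40² = 1600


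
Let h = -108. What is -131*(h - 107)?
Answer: 28165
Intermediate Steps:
-131*(h - 107) = -131*(-108 - 107) = -131*(-215) = 28165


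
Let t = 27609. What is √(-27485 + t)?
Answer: 2*√31 ≈ 11.136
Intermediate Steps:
√(-27485 + t) = √(-27485 + 27609) = √124 = 2*√31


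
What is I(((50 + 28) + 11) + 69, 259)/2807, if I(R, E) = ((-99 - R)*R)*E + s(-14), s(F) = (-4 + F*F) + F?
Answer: -10516776/2807 ≈ -3746.6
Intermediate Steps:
s(F) = -4 + F + F² (s(F) = (-4 + F²) + F = -4 + F + F²)
I(R, E) = 178 + E*R*(-99 - R) (I(R, E) = ((-99 - R)*R)*E + (-4 - 14 + (-14)²) = (R*(-99 - R))*E + (-4 - 14 + 196) = E*R*(-99 - R) + 178 = 178 + E*R*(-99 - R))
I(((50 + 28) + 11) + 69, 259)/2807 = (178 - 1*259*(((50 + 28) + 11) + 69)² - 99*259*(((50 + 28) + 11) + 69))/2807 = (178 - 1*259*((78 + 11) + 69)² - 99*259*((78 + 11) + 69))*(1/2807) = (178 - 1*259*(89 + 69)² - 99*259*(89 + 69))*(1/2807) = (178 - 1*259*158² - 99*259*158)*(1/2807) = (178 - 1*259*24964 - 4051278)*(1/2807) = (178 - 6465676 - 4051278)*(1/2807) = -10516776*1/2807 = -10516776/2807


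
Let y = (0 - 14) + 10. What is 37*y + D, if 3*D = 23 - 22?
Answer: -443/3 ≈ -147.67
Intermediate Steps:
D = ⅓ (D = (23 - 22)/3 = (⅓)*1 = ⅓ ≈ 0.33333)
y = -4 (y = -14 + 10 = -4)
37*y + D = 37*(-4) + ⅓ = -148 + ⅓ = -443/3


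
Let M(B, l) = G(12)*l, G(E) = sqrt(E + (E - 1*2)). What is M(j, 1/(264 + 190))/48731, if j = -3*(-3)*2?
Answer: sqrt(22)/22123874 ≈ 2.1201e-7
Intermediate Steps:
G(E) = sqrt(-2 + 2*E) (G(E) = sqrt(E + (E - 2)) = sqrt(E + (-2 + E)) = sqrt(-2 + 2*E))
j = 18 (j = 9*2 = 18)
M(B, l) = l*sqrt(22) (M(B, l) = sqrt(-2 + 2*12)*l = sqrt(-2 + 24)*l = sqrt(22)*l = l*sqrt(22))
M(j, 1/(264 + 190))/48731 = (sqrt(22)/(264 + 190))/48731 = (sqrt(22)/454)*(1/48731) = sqrt(22)/22123874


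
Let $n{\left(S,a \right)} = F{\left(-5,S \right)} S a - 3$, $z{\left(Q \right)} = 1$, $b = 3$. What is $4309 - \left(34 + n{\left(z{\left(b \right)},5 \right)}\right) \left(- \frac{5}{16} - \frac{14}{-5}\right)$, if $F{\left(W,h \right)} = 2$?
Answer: $\frac{336561}{80} \approx 4207.0$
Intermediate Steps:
$n{\left(S,a \right)} = -3 + 2 S a$ ($n{\left(S,a \right)} = 2 S a - 3 = -3 + 2 S a$)
$4309 - \left(34 + n{\left(z{\left(b \right)},5 \right)}\right) \left(- \frac{5}{16} - \frac{14}{-5}\right) = 4309 - \left(34 - \left(3 - 10\right)\right) \left(- \frac{5}{16} - \frac{14}{-5}\right) = 4309 - \left(34 + \left(-3 + 10\right)\right) \left(\left(-5\right) \frac{1}{16} - - \frac{14}{5}\right) = 4309 - \left(34 + 7\right) \left(- \frac{5}{16} + \frac{14}{5}\right) = 4309 - 41 \cdot \frac{199}{80} = 4309 - \frac{8159}{80} = \frac{336561}{80}$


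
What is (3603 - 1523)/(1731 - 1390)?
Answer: 2080/341 ≈ 6.0997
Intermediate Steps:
(3603 - 1523)/(1731 - 1390) = 2080/341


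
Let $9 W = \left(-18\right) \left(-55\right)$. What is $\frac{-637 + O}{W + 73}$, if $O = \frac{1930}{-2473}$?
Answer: $- \frac{1577231}{452559} \approx -3.4851$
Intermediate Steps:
$O = - \frac{1930}{2473}$ ($O = 1930 \left(- \frac{1}{2473}\right) = - \frac{1930}{2473} \approx -0.78043$)
$W = 110$ ($W = \frac{\left(-18\right) \left(-55\right)}{9} = \frac{1}{9} \cdot 990 = 110$)
$\frac{-637 + O}{W + 73} = \frac{-637 - \frac{1930}{2473}}{110 + 73} = - \frac{1577231}{2473 \cdot 183} = \left(- \frac{1577231}{2473}\right) \frac{1}{183} = - \frac{1577231}{452559}$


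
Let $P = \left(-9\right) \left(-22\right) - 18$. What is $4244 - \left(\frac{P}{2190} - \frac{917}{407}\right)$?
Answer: $\frac{126157983}{29711} \approx 4246.2$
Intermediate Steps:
$P = 180$ ($P = 198 - 18 = 180$)
$4244 - \left(\frac{P}{2190} - \frac{917}{407}\right) = 4244 - \left(\frac{180}{2190} - \frac{917}{407}\right) = 4244 - \left(180 \cdot \frac{1}{2190} - \frac{917}{407}\right) = 4244 - \left(\frac{6}{73} - \frac{917}{407}\right) = 4244 - - \frac{64499}{29711} = 4244 + \frac{64499}{29711} = \frac{126157983}{29711}$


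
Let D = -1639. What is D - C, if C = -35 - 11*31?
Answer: -1263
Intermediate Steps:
C = -376 (C = -35 - 341 = -376)
D - C = -1639 - 1*(-376) = -1639 + 376 = -1263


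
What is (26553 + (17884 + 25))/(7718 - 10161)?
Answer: -44462/2443 ≈ -18.200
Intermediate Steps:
(26553 + (17884 + 25))/(7718 - 10161) = (26553 + 17909)/(-2443) = 44462*(-1/2443) = -44462/2443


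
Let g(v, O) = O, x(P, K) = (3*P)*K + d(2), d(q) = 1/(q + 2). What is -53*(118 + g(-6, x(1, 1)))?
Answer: -25705/4 ≈ -6426.3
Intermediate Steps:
d(q) = 1/(2 + q)
x(P, K) = 1/4 + 3*K*P (x(P, K) = (3*P)*K + 1/(2 + 2) = 3*K*P + 1/4 = 1/4 + 3*K*P)
-53*(118 + g(-6, x(1, 1))) = -53*(118 + (1/4 + 3*1*1)) = -53*(118 + (1/4 + 3)) = -53*(118 + 13/4) = -53*485/4 = -25705/4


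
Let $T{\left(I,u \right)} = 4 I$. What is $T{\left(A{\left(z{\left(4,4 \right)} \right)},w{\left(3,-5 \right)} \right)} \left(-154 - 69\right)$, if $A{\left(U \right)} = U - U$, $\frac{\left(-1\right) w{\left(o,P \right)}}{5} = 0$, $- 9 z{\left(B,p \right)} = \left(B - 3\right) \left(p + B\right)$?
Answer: $0$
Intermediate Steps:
$z{\left(B,p \right)} = - \frac{\left(-3 + B\right) \left(B + p\right)}{9}$ ($z{\left(B,p \right)} = - \frac{\left(B - 3\right) \left(p + B\right)}{9} = - \frac{\left(-3 + B\right) \left(B + p\right)}{9}$)
$w{\left(o,P \right)} = 0$ ($w{\left(o,P \right)} = \left(-5\right) 0 = 0$)
$A{\left(U \right)} = 0$
$T{\left(A{\left(z{\left(4,4 \right)} \right)},w{\left(3,-5 \right)} \right)} \left(-154 - 69\right) = 4 \cdot 0 \left(-154 - 69\right) = 0 \left(-223\right) = 0$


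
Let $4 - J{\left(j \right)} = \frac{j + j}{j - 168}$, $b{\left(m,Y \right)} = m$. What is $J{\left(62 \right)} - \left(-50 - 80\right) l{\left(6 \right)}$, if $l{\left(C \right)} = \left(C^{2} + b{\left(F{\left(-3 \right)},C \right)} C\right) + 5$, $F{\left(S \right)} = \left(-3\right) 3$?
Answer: $- \frac{89296}{53} \approx -1684.8$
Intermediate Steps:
$F{\left(S \right)} = -9$
$l{\left(C \right)} = 5 + C^{2} - 9 C$ ($l{\left(C \right)} = \left(C^{2} - 9 C\right) + 5 = 5 + C^{2} - 9 C$)
$J{\left(j \right)} = 4 - \frac{2 j}{-168 + j}$ ($J{\left(j \right)} = 4 - \frac{j + j}{j - 168} = 4 - \frac{2 j}{-168 + j}$)
$J{\left(62 \right)} - \left(-50 - 80\right) l{\left(6 \right)} = \frac{2 \left(-336 + 62\right)}{-168 + 62} - \left(-50 - 80\right) \left(5 + 6^{2} - 54\right) = 2 \frac{1}{-106} \left(-274\right) - - 130 \left(5 + 36 - 54\right) = 2 \left(- \frac{1}{106}\right) \left(-274\right) - \left(-130\right) \left(-13\right) = \frac{274}{53} - 1690 = - \frac{89296}{53}$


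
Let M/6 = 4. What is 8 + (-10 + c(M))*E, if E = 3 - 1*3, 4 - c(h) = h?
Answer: 8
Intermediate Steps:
M = 24 (M = 6*4 = 24)
c(h) = 4 - h
E = 0 (E = 3 - 3 = 0)
8 + (-10 + c(M))*E = 8 + (-10 + (4 - 1*24))*0 = 8 + (-10 + (4 - 24))*0 = 8 + (-10 - 20)*0 = 8 - 30*0 = 8 + 0 = 8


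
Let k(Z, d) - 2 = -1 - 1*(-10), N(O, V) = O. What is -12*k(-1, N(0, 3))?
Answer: -132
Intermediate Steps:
k(Z, d) = 11 (k(Z, d) = 2 + (-1 - 1*(-10)) = 2 + (-1 + 10) = 2 + 9 = 11)
-12*k(-1, N(0, 3)) = -12*11 = -132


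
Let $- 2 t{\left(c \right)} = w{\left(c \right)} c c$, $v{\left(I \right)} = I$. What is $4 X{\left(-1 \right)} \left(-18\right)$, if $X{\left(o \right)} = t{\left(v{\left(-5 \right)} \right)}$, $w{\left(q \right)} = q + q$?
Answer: $-9000$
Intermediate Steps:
$w{\left(q \right)} = 2 q$
$t{\left(c \right)} = - c^{3}$ ($t{\left(c \right)} = - \frac{2 c c c}{2} = - \frac{2 c^{2} c}{2} = - \frac{2 c^{3}}{2} = - c^{3}$)
$X{\left(o \right)} = 125$ ($X{\left(o \right)} = - \left(-5\right)^{3} = \left(-1\right) \left(-125\right) = 125$)
$4 X{\left(-1 \right)} \left(-18\right) = 4 \cdot 125 \left(-18\right) = 500 \left(-18\right) = -9000$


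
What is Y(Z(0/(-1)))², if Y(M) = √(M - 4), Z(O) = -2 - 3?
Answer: -9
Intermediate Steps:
Z(O) = -5
Y(M) = √(-4 + M)
Y(Z(0/(-1)))² = (√(-4 - 5))² = (√(-9))² = (3*I)² = -9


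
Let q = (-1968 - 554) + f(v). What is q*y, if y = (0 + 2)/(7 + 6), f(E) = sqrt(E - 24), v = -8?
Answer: -388 + 8*I*sqrt(2)/13 ≈ -388.0 + 0.87029*I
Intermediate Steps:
f(E) = sqrt(-24 + E)
q = -2522 + 4*I*sqrt(2) (q = (-1968 - 554) + sqrt(-24 - 8) = -2522 + sqrt(-32) = -2522 + 4*I*sqrt(2) ≈ -2522.0 + 5.6569*I)
y = 2/13 ≈ 0.15385
q*y = (-2522 + 4*I*sqrt(2))*(2/13) = -388 + 8*I*sqrt(2)/13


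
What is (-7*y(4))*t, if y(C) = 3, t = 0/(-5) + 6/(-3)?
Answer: 42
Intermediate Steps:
t = -2 (t = 0*(-⅕) + 6*(-⅓) = 0 - 2 = -2)
(-7*y(4))*t = -7*3*(-2) = -21*(-2) = 42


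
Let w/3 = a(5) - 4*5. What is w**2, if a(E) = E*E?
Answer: 225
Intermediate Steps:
a(E) = E**2
w = 15 (w = 3*(5**2 - 4*5) = 3*(25 - 20) = 3*5 = 15)
w**2 = 15**2 = 225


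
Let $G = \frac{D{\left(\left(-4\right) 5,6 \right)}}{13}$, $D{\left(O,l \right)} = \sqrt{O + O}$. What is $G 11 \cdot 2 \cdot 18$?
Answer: $\frac{792 i \sqrt{10}}{13} \approx 192.66 i$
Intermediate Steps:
$D{\left(O,l \right)} = \sqrt{2} \sqrt{O}$ ($D{\left(O,l \right)} = \sqrt{2 O} = \sqrt{2} \sqrt{O}$)
$G = \frac{2 i \sqrt{10}}{13}$ ($G = \frac{\sqrt{2} \sqrt{\left(-4\right) 5}}{13} = \sqrt{2} \sqrt{-20} \cdot \frac{1}{13} = \sqrt{2} \cdot 2 i \sqrt{5} \cdot \frac{1}{13} = 2 i \sqrt{10} \cdot \frac{1}{13} = \frac{2 i \sqrt{10}}{13} \approx 0.4865 i$)
$G 11 \cdot 2 \cdot 18 = \frac{2 i \sqrt{10}}{13} \cdot 11 \cdot 2 \cdot 18 = \frac{2 i \sqrt{10}}{13} \cdot 22 \cdot 18 = \frac{44 i \sqrt{10}}{13} \cdot 18 = \frac{792 i \sqrt{10}}{13}$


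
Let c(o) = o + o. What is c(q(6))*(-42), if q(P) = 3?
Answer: -252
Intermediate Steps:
c(o) = 2*o
c(q(6))*(-42) = (2*3)*(-42) = 6*(-42) = -252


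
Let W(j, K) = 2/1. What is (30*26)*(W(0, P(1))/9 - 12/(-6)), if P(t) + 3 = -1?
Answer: 5200/3 ≈ 1733.3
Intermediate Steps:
P(t) = -4 (P(t) = -3 - 1 = -4)
W(j, K) = 2 (W(j, K) = 2*1 = 2)
(30*26)*(W(0, P(1))/9 - 12/(-6)) = (30*26)*(2/9 - 12/(-6)) = 780*(2*(⅑) - 12*(-⅙)) = 780*(2/9 + 2) = 780*(20/9) = 5200/3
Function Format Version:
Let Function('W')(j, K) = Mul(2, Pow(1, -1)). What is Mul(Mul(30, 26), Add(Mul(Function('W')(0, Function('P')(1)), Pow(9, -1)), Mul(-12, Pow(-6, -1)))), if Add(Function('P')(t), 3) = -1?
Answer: Rational(5200, 3) ≈ 1733.3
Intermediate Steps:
Function('P')(t) = -4 (Function('P')(t) = Add(-3, -1) = -4)
Function('W')(j, K) = 2 (Function('W')(j, K) = Mul(2, 1) = 2)
Mul(Mul(30, 26), Add(Mul(Function('W')(0, Function('P')(1)), Pow(9, -1)), Mul(-12, Pow(-6, -1)))) = Mul(Mul(30, 26), Add(Mul(2, Pow(9, -1)), Mul(-12, Pow(-6, -1)))) = Mul(780, Add(Mul(2, Rational(1, 9)), Mul(-12, Rational(-1, 6)))) = Mul(780, Add(Rational(2, 9), 2)) = Mul(780, Rational(20, 9)) = Rational(5200, 3)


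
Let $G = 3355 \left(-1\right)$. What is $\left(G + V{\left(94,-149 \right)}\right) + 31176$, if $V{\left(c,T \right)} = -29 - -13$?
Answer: $27805$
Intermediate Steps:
$V{\left(c,T \right)} = -16$ ($V{\left(c,T \right)} = -29 + 13 = -16$)
$G = -3355$
$\left(G + V{\left(94,-149 \right)}\right) + 31176 = \left(-3355 - 16\right) + 31176 = -3371 + 31176 = 27805$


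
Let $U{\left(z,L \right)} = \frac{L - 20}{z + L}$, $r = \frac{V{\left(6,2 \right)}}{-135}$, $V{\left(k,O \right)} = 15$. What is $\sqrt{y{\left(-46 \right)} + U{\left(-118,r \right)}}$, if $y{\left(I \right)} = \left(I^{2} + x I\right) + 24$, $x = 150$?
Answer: $\frac{i \sqrt{5378460037}}{1063} \approx 68.991 i$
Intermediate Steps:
$y{\left(I \right)} = 24 + I^{2} + 150 I$ ($y{\left(I \right)} = \left(I^{2} + 150 I\right) + 24 = 24 + I^{2} + 150 I$)
$r = - \frac{1}{9}$ ($r = \frac{15}{-135} = 15 \left(- \frac{1}{135}\right) = - \frac{1}{9} \approx -0.11111$)
$U{\left(z,L \right)} = \frac{-20 + L}{L + z}$
$\sqrt{y{\left(-46 \right)} + U{\left(-118,r \right)}} = \sqrt{\left(24 + \left(-46\right)^{2} + 150 \left(-46\right)\right) + \frac{-20 - \frac{1}{9}}{- \frac{1}{9} - 118}} = \sqrt{\left(24 + 2116 - 6900\right) + \frac{1}{- \frac{1063}{9}} \left(- \frac{181}{9}\right)} = \sqrt{-4760 - - \frac{181}{1063}} = \sqrt{-4760 + \frac{181}{1063}} = \sqrt{- \frac{5059699}{1063}} = \frac{i \sqrt{5378460037}}{1063}$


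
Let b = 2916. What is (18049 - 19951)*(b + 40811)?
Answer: -83168754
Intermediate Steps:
(18049 - 19951)*(b + 40811) = (18049 - 19951)*(2916 + 40811) = -1902*43727 = -83168754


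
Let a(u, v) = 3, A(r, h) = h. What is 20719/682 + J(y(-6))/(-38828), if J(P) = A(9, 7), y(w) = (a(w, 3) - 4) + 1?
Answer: 402236279/13240348 ≈ 30.380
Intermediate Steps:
y(w) = 0 (y(w) = (3 - 4) + 1 = -1 + 1 = 0)
J(P) = 7
20719/682 + J(y(-6))/(-38828) = 20719/682 + 7/(-38828) = 20719*(1/682) + 7*(-1/38828) = 20719/682 - 7/38828 = 402236279/13240348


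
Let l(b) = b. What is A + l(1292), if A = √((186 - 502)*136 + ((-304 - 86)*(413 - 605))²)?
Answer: 1292 + 4*√350435714 ≈ 76172.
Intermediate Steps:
A = 4*√350435714 (A = √(-316*136 + (-390*(-192))²) = √(-42976 + 74880²) = √(-42976 + 5607014400) = √5606971424 = 4*√350435714 ≈ 74880.)
A + l(1292) = 4*√350435714 + 1292 = 1292 + 4*√350435714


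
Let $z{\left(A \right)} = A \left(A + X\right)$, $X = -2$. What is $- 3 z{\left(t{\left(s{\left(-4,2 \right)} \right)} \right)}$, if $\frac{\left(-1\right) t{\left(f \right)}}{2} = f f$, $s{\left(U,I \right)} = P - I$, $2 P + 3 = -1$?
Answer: $-3264$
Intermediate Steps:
$P = -2$ ($P = - \frac{3}{2} + \frac{1}{2} \left(-1\right) = - \frac{3}{2} - \frac{1}{2} = -2$)
$s{\left(U,I \right)} = -2 - I$
$t{\left(f \right)} = - 2 f^{2}$ ($t{\left(f \right)} = - 2 f f = - 2 f^{2}$)
$z{\left(A \right)} = A \left(-2 + A\right)$ ($z{\left(A \right)} = A \left(A - 2\right) = A \left(-2 + A\right)$)
$- 3 z{\left(t{\left(s{\left(-4,2 \right)} \right)} \right)} = - 3 - 2 \left(-2 - 2\right)^{2} \left(-2 - 2 \left(-2 - 2\right)^{2}\right) = - 3 - 2 \left(-4\right)^{2} \left(-2 - 2 \left(-4\right)^{2}\right) = - 3 \left(-2\right) 16 \left(-2 - 32\right) = - 3 \left(- 32 \left(-2 - 32\right)\right) = - 3 \left(\left(-32\right) \left(-34\right)\right) = \left(-3\right) 1088 = -3264$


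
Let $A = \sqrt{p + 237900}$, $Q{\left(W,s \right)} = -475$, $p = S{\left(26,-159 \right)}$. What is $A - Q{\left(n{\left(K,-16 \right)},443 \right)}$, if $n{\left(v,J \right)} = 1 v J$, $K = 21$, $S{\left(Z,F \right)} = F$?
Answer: $475 + \sqrt{237741} \approx 962.59$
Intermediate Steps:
$p = -159$
$n{\left(v,J \right)} = J v$ ($n{\left(v,J \right)} = v J = J v$)
$A = \sqrt{237741}$ ($A = \sqrt{-159 + 237900} = \sqrt{237741} \approx 487.59$)
$A - Q{\left(n{\left(K,-16 \right)},443 \right)} = \sqrt{237741} - -475 = \sqrt{237741} + 475 = 475 + \sqrt{237741}$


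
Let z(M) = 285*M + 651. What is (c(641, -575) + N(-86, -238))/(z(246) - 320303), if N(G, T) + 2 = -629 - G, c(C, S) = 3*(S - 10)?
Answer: 1150/124771 ≈ 0.0092169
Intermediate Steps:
c(C, S) = -30 + 3*S (c(C, S) = 3*(-10 + S) = -30 + 3*S)
N(G, T) = -631 - G (N(G, T) = -2 + (-629 - G) = -631 - G)
z(M) = 651 + 285*M
(c(641, -575) + N(-86, -238))/(z(246) - 320303) = ((-30 + 3*(-575)) + (-631 - 1*(-86)))/((651 + 285*246) - 320303) = ((-30 - 1725) + (-631 + 86))/((651 + 70110) - 320303) = (-1755 - 545)/(70761 - 320303) = -2300/(-249542) = -2300*(-1/249542) = 1150/124771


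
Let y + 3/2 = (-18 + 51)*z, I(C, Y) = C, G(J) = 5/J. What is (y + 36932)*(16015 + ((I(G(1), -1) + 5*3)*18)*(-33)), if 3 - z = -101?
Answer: 333797875/2 ≈ 1.6690e+8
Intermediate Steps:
z = 104 (z = 3 - 1*(-101) = 3 + 101 = 104)
y = 6861/2 (y = -3/2 + (-18 + 51)*104 = -3/2 + 33*104 = -3/2 + 3432 = 6861/2 ≈ 3430.5)
(y + 36932)*(16015 + ((I(G(1), -1) + 5*3)*18)*(-33)) = (6861/2 + 36932)*(16015 + ((5/1 + 5*3)*18)*(-33)) = 80725*(16015 + ((5*1 + 15)*18)*(-33))/2 = 80725*(16015 + ((5 + 15)*18)*(-33))/2 = 80725*(16015 + (20*18)*(-33))/2 = 80725*(16015 + 360*(-33))/2 = 80725*(16015 - 11880)/2 = (80725/2)*4135 = 333797875/2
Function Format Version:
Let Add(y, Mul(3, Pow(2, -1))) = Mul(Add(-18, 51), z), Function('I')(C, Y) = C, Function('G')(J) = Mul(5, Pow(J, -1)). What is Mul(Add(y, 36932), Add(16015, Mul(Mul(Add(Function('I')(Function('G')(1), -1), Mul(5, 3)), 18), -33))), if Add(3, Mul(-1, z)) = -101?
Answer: Rational(333797875, 2) ≈ 1.6690e+8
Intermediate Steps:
z = 104 (z = Add(3, Mul(-1, -101)) = Add(3, 101) = 104)
y = Rational(6861, 2) (y = Add(Rational(-3, 2), Mul(Add(-18, 51), 104)) = Add(Rational(-3, 2), Mul(33, 104)) = Add(Rational(-3, 2), 3432) = Rational(6861, 2) ≈ 3430.5)
Mul(Add(y, 36932), Add(16015, Mul(Mul(Add(Function('I')(Function('G')(1), -1), Mul(5, 3)), 18), -33))) = Mul(Add(Rational(6861, 2), 36932), Add(16015, Mul(Mul(Add(Mul(5, Pow(1, -1)), Mul(5, 3)), 18), -33))) = Mul(Rational(80725, 2), Add(16015, Mul(Mul(Add(Mul(5, 1), 15), 18), -33))) = Mul(Rational(80725, 2), Add(16015, Mul(Mul(Add(5, 15), 18), -33))) = Mul(Rational(80725, 2), Add(16015, Mul(Mul(20, 18), -33))) = Mul(Rational(80725, 2), Add(16015, Mul(360, -33))) = Mul(Rational(80725, 2), Add(16015, -11880)) = Mul(Rational(80725, 2), 4135) = Rational(333797875, 2)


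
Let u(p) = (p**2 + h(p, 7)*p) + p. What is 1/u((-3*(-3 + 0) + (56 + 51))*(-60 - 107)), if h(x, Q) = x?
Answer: 1/750529396 ≈ 1.3324e-9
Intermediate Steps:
u(p) = p + 2*p**2 (u(p) = (p**2 + p*p) + p = (p**2 + p**2) + p = 2*p**2 + p = p + 2*p**2)
1/u((-3*(-3 + 0) + (56 + 51))*(-60 - 107)) = 1/(((-3*(-3 + 0) + (56 + 51))*(-60 - 107))*(1 + 2*((-3*(-3 + 0) + (56 + 51))*(-60 - 107)))) = 1/(((-3*(-3) + 107)*(-167))*(1 + 2*((-3*(-3) + 107)*(-167)))) = 1/(((9 + 107)*(-167))*(1 + 2*((9 + 107)*(-167)))) = 1/((116*(-167))*(1 + 2*(116*(-167)))) = 1/(-19372*(1 + 2*(-19372))) = 1/(-19372*(1 - 38744)) = 1/(-19372*(-38743)) = 1/750529396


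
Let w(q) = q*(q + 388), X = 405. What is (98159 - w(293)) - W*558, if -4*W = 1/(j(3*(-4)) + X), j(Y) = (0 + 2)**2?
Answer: -82923653/818 ≈ -1.0137e+5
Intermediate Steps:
j(Y) = 4 (j(Y) = 2**2 = 4)
w(q) = q*(388 + q)
W = -1/1636 (W = -1/(4*(4 + 405)) = -1/4/409 = -1/4*1/409 = -1/1636 ≈ -0.00061125)
(98159 - w(293)) - W*558 = (98159 - 293*(388 + 293)) - (-1)*558/1636 = (98159 - 293*681) - 1*(-279/818) = (98159 - 1*199533) + 279/818 = (98159 - 199533) + 279/818 = -101374 + 279/818 = -82923653/818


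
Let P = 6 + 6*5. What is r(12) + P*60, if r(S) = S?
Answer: 2172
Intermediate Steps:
P = 36 (P = 6 + 30 = 36)
r(12) + P*60 = 12 + 36*60 = 12 + 2160 = 2172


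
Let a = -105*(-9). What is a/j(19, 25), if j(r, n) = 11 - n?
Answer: -135/2 ≈ -67.500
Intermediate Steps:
a = 945
a/j(19, 25) = 945/(11 - 1*25) = 945/(11 - 25) = 945/(-14) = 945*(-1/14) = -135/2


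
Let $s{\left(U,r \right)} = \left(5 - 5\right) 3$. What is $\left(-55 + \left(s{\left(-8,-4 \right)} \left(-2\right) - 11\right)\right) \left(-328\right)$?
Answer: $21648$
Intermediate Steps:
$s{\left(U,r \right)} = 0$ ($s{\left(U,r \right)} = 0 \cdot 3 = 0$)
$\left(-55 + \left(s{\left(-8,-4 \right)} \left(-2\right) - 11\right)\right) \left(-328\right) = \left(-55 + \left(0 \left(-2\right) - 11\right)\right) \left(-328\right) = \left(-55 + \left(0 - 11\right)\right) \left(-328\right) = \left(-55 - 11\right) \left(-328\right) = \left(-66\right) \left(-328\right) = 21648$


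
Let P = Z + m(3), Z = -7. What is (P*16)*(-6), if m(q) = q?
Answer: 384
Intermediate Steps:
P = -4 (P = -7 + 3 = -4)
(P*16)*(-6) = -4*16*(-6) = -64*(-6) = 384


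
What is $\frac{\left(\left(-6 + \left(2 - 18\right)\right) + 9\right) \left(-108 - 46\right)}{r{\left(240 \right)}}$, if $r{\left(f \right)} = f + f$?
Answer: $\frac{1001}{240} \approx 4.1708$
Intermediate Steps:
$r{\left(f \right)} = 2 f$
$\frac{\left(\left(-6 + \left(2 - 18\right)\right) + 9\right) \left(-108 - 46\right)}{r{\left(240 \right)}} = \frac{\left(\left(-6 + \left(2 - 18\right)\right) + 9\right) \left(-108 - 46\right)}{2 \cdot 240} = \frac{\left(\left(-6 - 16\right) + 9\right) \left(-154\right)}{480} = \left(-22 + 9\right) \left(-154\right) \frac{1}{480} = \left(-13\right) \left(-154\right) \frac{1}{480} = 2002 \cdot \frac{1}{480} = \frac{1001}{240}$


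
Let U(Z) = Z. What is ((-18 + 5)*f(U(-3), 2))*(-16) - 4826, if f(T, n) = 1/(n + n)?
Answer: -4774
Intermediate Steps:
f(T, n) = 1/(2*n)
((-18 + 5)*f(U(-3), 2))*(-16) - 4826 = ((-18 + 5)*((½)/2))*(-16) - 4826 = -13/(2*2)*(-16) - 4826 = -13*¼*(-16) - 4826 = -13/4*(-16) - 4826 = 52 - 4826 = -4774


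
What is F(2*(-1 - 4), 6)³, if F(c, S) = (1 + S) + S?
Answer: 2197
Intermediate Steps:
F(c, S) = 1 + 2*S
F(2*(-1 - 4), 6)³ = (1 + 2*6)³ = (1 + 12)³ = 13³ = 2197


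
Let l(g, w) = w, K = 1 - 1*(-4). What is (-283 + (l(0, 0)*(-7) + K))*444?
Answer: -123432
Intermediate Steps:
K = 5 (K = 1 + 4 = 5)
(-283 + (l(0, 0)*(-7) + K))*444 = (-283 + (0*(-7) + 5))*444 = (-283 + (0 + 5))*444 = (-283 + 5)*444 = -278*444 = -123432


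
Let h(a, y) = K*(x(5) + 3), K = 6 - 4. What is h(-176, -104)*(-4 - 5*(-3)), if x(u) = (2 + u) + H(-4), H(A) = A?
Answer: 132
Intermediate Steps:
K = 2
x(u) = -2 + u (x(u) = (2 + u) - 4 = -2 + u)
h(a, y) = 12 (h(a, y) = 2*((-2 + 5) + 3) = 2*(3 + 3) = 2*6 = 12)
h(-176, -104)*(-4 - 5*(-3)) = 12*(-4 - 5*(-3)) = 12*(-4 + 15) = 12*11 = 132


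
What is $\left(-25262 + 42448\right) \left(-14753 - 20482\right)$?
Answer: $-605548710$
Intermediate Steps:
$\left(-25262 + 42448\right) \left(-14753 - 20482\right) = 17186 \left(-35235\right) = -605548710$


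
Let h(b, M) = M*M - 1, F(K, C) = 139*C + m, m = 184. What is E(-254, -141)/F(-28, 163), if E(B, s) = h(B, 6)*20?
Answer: 100/3263 ≈ 0.030647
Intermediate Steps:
F(K, C) = 184 + 139*C (F(K, C) = 139*C + 184 = 184 + 139*C)
h(b, M) = -1 + M² (h(b, M) = M² - 1 = -1 + M²)
E(B, s) = 700 (E(B, s) = (-1 + 6²)*20 = (-1 + 36)*20 = 35*20 = 700)
E(-254, -141)/F(-28, 163) = 700/(184 + 139*163) = 700/(184 + 22657) = 700/22841 = 700*(1/22841) = 100/3263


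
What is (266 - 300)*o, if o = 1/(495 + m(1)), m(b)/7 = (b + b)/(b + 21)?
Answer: -187/2726 ≈ -0.068599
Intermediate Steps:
m(b) = 14*b/(21 + b) (m(b) = 7*((b + b)/(b + 21)) = 7*((2*b)/(21 + b)) = 7*(2*b/(21 + b)) = 14*b/(21 + b))
o = 11/5452 (o = 1/(495 + 14*1/(21 + 1)) = 1/(495 + 14*1/22) = 1/(495 + 14*1*(1/22)) = 1/(495 + 7/11) = 1/(5452/11) = 11/5452 ≈ 0.0020176)
(266 - 300)*o = (266 - 300)*(11/5452) = -34*11/5452 = -187/2726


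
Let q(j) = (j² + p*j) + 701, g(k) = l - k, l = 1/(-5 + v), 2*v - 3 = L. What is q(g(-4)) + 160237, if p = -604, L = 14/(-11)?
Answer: 1314046854/8281 ≈ 1.5868e+5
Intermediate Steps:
L = -14/11 (L = 14*(-1/11) = -14/11 ≈ -1.2727)
v = 19/22 (v = 3/2 + (½)*(-14/11) = 3/2 - 7/11 = 19/22 ≈ 0.86364)
l = -22/91 (l = 1/(-5 + 19/22) = 1/(-91/22) = -22/91 ≈ -0.24176)
g(k) = -22/91 - k
q(j) = 701 + j² - 604*j (q(j) = (j² - 604*j) + 701 = 701 + j² - 604*j)
q(g(-4)) + 160237 = (701 + (-22/91 - 1*(-4))² - 604*(-22/91 - 1*(-4))) + 160237 = (701 + (-22/91 + 4)² - 604*(-22/91 + 4)) + 160237 = (701 + (342/91)² - 604*342/91) + 160237 = (701 + 116964/8281 - 206568/91) + 160237 = -12875743/8281 + 160237 = 1314046854/8281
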